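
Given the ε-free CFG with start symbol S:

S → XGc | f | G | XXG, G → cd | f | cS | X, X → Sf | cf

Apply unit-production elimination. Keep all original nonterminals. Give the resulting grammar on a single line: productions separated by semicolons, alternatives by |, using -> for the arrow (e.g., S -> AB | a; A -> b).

Unit productions: G->X, S->G.
Unit pairs (A ⇒* B via units): (G,X), (S,G), (S,X).
S: inherits non-unit rules of {G, S, X} → Sf | XGc | XXG | cS | cd | cf | f.
G: inherits non-unit rules of {G, X} → Sf | cS | cd | cf | f.
X: inherits non-unit rules of {X} → Sf | cf.

S -> f | Sf | cS | cd | cf | XGc | XXG; G -> f | Sf | cS | cd | cf; X -> Sf | cf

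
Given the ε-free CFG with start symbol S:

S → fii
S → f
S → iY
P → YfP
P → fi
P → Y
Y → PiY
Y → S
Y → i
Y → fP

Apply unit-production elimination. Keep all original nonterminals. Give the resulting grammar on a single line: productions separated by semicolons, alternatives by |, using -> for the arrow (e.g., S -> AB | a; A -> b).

Unit productions: P->Y, Y->S.
Unit pairs (A ⇒* B via units): (P,S), (P,Y), (Y,S).
S: inherits non-unit rules of {S} → f | fii | iY.
P: inherits non-unit rules of {P, S, Y} → PiY | YfP | f | fP | fi | fii | i | iY.
Y: inherits non-unit rules of {S, Y} → PiY | f | fP | fii | i | iY.

S -> f | iY | fii; P -> f | i | fP | fi | iY | PiY | YfP | fii; Y -> f | i | fP | iY | PiY | fii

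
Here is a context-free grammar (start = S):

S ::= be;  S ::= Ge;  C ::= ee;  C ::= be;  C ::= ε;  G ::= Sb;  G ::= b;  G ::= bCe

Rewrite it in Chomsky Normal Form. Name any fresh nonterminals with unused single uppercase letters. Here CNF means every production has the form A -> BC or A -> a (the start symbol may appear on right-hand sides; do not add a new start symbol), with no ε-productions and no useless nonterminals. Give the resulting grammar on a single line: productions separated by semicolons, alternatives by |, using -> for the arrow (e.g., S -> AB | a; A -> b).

S -> AB | GB; A -> b; B -> e; C -> AB | BB; D -> CB; G -> b | AB | AD | SA

Nullable: {C}; after ε-elimination: S -> Ge | be; C -> be | ee; G -> b | Sb | be | bCe.
No unit productions to eliminate.
TERM: introduce A -> b, B -> e and substitute in every rule of length ≥2.
BIN: G -> ACB becomes G -> AD, D -> CB.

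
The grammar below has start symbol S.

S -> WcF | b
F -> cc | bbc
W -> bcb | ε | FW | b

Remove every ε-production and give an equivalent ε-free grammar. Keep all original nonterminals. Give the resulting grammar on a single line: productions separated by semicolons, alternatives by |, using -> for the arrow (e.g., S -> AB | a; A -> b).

S -> b | cF | WcF; F -> cc | bbc; W -> F | b | FW | bcb

Nullable set: {W}.
S -> WcF: W nullable, giving WcF | cF.
Drop W -> ε.
W -> FW: W nullable, giving F | FW.
Unchanged (no nullable symbols): S -> b; F -> bbc; F -> cc; W -> b; W -> bcb.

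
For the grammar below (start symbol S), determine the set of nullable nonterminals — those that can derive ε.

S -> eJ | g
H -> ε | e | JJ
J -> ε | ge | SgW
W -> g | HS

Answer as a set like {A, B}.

{H, J}

Directly nullable (have an ε-rule): {H, J}.
Not nullable: S, W — each has a terminal in every rule's right-hand side or depends on a non-nullable symbol.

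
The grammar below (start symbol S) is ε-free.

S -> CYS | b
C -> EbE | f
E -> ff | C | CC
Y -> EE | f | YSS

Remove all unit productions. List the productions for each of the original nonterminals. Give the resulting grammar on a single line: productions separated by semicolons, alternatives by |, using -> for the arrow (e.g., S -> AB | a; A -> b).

S -> b | CYS; C -> f | EbE; E -> f | CC | ff | EbE; Y -> f | EE | YSS

Unit productions: E->C.
Unit pairs (A ⇒* B via units): (E,C).
S: inherits non-unit rules of {S} → CYS | b.
C: inherits non-unit rules of {C} → EbE | f.
E: inherits non-unit rules of {C, E} → CC | EbE | f | ff.
Y: inherits non-unit rules of {Y} → EE | YSS | f.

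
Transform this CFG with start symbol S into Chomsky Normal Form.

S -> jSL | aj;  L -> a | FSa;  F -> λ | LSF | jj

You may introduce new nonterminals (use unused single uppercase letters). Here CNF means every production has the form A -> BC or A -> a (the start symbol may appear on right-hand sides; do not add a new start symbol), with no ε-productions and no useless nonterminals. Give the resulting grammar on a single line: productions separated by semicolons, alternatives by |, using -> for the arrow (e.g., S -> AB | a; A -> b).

S -> AE | BA; A -> j; B -> a; C -> SF; D -> SB; E -> SL; F -> AA | LC | LS; L -> a | FD | SB

Nullable: {F}; after ε-elimination: S -> aj | jSL; F -> LS | jj | LSF; L -> a | Sa | FSa.
No unit productions to eliminate.
TERM: introduce B -> a, A -> j and substitute in every rule of length ≥2.
BIN: F -> LSF becomes F -> LC, C -> SF; L -> FSB becomes L -> FD, D -> SB; S -> ASL becomes S -> AE, E -> SL.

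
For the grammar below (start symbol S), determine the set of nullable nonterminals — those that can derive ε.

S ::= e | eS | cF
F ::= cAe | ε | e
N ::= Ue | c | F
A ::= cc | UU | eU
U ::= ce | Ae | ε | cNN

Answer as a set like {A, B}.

{A, F, N, U}

Directly nullable (have an ε-rule): {F, U}.
A is nullable via A -> UU (every symbol on the right is already known nullable).
N is nullable via N -> F (every symbol on the right is already known nullable).
Not nullable: S — each has a terminal in every rule's right-hand side or depends on a non-nullable symbol.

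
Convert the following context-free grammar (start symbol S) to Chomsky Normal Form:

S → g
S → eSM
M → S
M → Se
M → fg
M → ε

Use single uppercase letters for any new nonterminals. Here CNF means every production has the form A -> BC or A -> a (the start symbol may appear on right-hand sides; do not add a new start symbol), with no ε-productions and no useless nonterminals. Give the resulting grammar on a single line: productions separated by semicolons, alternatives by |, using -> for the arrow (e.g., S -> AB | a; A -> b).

Nullable: {M}; after ε-elimination: S -> g | eS | eSM; M -> S | Se | fg.
After unit-elimination: S -> g | eS | eSM; M -> g | Se | eS | fg | eSM.
TERM: introduce A -> e, B -> f, C -> g and substitute in every rule of length ≥2.
BIN: M -> ASM becomes M -> AD, D -> SM; S -> ASM becomes S -> AE, E -> SM.

S -> g | AE | AS; A -> e; B -> f; C -> g; D -> SM; E -> SM; M -> g | AD | AS | BC | SA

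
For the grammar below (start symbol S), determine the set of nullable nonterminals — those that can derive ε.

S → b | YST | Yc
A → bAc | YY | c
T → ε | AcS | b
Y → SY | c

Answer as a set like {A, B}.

Directly nullable (have an ε-rule): {T}.
Not nullable: A, S, Y — each has a terminal in every rule's right-hand side or depends on a non-nullable symbol.

{T}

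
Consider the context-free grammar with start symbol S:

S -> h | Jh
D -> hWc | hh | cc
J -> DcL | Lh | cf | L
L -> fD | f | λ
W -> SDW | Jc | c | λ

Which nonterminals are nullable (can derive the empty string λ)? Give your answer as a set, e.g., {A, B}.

{J, L, W}

Directly nullable (have an ε-rule): {L, W}.
J is nullable via J -> L (every symbol on the right is already known nullable).
Not nullable: D, S — each has a terminal in every rule's right-hand side or depends on a non-nullable symbol.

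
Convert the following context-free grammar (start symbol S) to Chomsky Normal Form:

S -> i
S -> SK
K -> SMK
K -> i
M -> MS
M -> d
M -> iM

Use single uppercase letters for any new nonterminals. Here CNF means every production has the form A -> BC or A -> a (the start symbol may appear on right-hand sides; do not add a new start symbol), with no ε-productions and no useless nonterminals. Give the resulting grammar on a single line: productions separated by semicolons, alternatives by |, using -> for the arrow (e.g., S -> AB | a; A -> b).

S -> i | SK; A -> i; B -> MK; K -> i | SB; M -> d | AM | MS

No ε-productions.
No unit productions to eliminate.
TERM: introduce A -> i and substitute in every rule of length ≥2.
BIN: K -> SMK becomes K -> SB, B -> MK.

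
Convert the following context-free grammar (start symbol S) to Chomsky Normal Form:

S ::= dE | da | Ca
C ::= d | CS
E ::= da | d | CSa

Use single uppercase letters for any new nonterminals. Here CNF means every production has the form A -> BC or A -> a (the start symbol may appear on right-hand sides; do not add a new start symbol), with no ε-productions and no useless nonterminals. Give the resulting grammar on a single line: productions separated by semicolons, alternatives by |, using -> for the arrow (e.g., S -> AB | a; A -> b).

S -> BA | BE | CA; A -> a; B -> d; C -> d | CS; D -> SA; E -> d | BA | CD

No ε-productions.
No unit productions to eliminate.
TERM: introduce A -> a, B -> d and substitute in every rule of length ≥2.
BIN: E -> CSA becomes E -> CD, D -> SA.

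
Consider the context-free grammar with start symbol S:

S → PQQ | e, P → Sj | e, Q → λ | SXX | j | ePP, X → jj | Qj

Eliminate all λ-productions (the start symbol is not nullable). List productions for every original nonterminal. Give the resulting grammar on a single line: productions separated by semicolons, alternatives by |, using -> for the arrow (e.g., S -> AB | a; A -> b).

Nullable set: {Q}.
S -> PQQ: Q, Q nullable, giving P | PQ | PQQ.
Drop Q -> λ.
X -> Qj: Q nullable, giving Qj | j.
Unchanged (no nullable symbols): S -> e; P -> Sj; P -> e; Q -> SXX; Q -> ePP; Q -> j; X -> jj.

S -> P | e | PQ | PQQ; P -> e | Sj; Q -> j | SXX | ePP; X -> j | Qj | jj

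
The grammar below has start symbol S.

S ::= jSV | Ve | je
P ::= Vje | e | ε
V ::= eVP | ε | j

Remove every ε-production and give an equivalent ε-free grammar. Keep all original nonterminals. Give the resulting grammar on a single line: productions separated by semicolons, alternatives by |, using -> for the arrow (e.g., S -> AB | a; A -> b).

Nullable set: {P, V}.
S -> Ve: V nullable, giving Ve | e.
S -> jSV: V nullable, giving jS | jSV.
Drop P -> ε.
P -> Vje: V nullable, giving Vje | je.
Drop V -> ε.
V -> eVP: V, P nullable, giving e | eP | eV | eVP.
Unchanged (no nullable symbols): S -> je; P -> e; V -> j.

S -> e | Ve | jS | je | jSV; P -> e | je | Vje; V -> e | j | eP | eV | eVP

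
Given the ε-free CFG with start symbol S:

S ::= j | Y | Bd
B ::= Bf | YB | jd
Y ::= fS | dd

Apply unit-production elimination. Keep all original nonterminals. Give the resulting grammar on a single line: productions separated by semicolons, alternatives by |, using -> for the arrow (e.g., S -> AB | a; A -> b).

Unit productions: S->Y.
Unit pairs (A ⇒* B via units): (S,Y).
S: inherits non-unit rules of {S, Y} → Bd | dd | fS | j.
B: inherits non-unit rules of {B} → Bf | YB | jd.
Y: inherits non-unit rules of {Y} → dd | fS.

S -> j | Bd | dd | fS; B -> Bf | YB | jd; Y -> dd | fS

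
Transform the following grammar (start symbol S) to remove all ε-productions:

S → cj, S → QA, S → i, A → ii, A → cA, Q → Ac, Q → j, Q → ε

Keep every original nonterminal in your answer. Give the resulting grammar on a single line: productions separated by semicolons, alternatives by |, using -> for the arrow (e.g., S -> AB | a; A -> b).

Nullable set: {Q}.
S -> QA: Q nullable, giving A | QA.
Drop Q -> ε.
Unchanged (no nullable symbols): S -> cj; S -> i; A -> cA; A -> ii; Q -> Ac; Q -> j.

S -> A | i | QA | cj; A -> cA | ii; Q -> j | Ac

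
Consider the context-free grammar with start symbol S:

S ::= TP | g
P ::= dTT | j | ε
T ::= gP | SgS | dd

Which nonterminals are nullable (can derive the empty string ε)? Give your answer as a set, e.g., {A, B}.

Directly nullable (have an ε-rule): {P}.
Not nullable: S, T — each has a terminal in every rule's right-hand side or depends on a non-nullable symbol.

{P}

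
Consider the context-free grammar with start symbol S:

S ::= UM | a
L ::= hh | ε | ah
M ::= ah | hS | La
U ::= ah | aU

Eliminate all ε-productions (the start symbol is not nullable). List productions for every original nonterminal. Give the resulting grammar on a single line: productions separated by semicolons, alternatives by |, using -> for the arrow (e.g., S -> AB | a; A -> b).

S -> a | UM; L -> ah | hh; M -> a | La | ah | hS; U -> aU | ah

Nullable set: {L}.
Drop L -> ε.
M -> La: L nullable, giving La | a.
Unchanged (no nullable symbols): S -> UM; S -> a; L -> ah; L -> hh; M -> ah; M -> hS; U -> aU; U -> ah.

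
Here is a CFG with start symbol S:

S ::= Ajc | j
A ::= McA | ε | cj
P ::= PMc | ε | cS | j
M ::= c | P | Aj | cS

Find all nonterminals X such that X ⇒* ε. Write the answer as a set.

{A, M, P}

Directly nullable (have an ε-rule): {A, P}.
M is nullable via M -> P (every symbol on the right is already known nullable).
Not nullable: S — each has a terminal in every rule's right-hand side or depends on a non-nullable symbol.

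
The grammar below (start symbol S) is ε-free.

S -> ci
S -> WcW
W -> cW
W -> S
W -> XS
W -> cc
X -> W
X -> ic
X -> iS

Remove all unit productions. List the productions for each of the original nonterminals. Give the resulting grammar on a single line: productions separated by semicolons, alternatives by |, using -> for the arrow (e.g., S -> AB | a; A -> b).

Unit productions: W->S, X->W.
Unit pairs (A ⇒* B via units): (W,S), (X,S), (X,W).
S: inherits non-unit rules of {S} → WcW | ci.
W: inherits non-unit rules of {S, W} → WcW | XS | cW | cc | ci.
X: inherits non-unit rules of {S, W, X} → WcW | XS | cW | cc | ci | iS | ic.

S -> ci | WcW; W -> XS | cW | cc | ci | WcW; X -> XS | cW | cc | ci | iS | ic | WcW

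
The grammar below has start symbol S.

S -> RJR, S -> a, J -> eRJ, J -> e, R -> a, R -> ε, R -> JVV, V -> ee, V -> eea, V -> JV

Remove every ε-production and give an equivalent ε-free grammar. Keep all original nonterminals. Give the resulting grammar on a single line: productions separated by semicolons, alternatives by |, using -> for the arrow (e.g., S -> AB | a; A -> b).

Nullable set: {R}.
S -> RJR: R, R nullable, giving J | JR | RJ | RJR.
J -> eRJ: R nullable, giving eJ | eRJ.
Drop R -> ε.
Unchanged (no nullable symbols): S -> a; J -> e; R -> JVV; R -> a; V -> JV; V -> ee; V -> eea.

S -> J | a | JR | RJ | RJR; J -> e | eJ | eRJ; R -> a | JVV; V -> JV | ee | eea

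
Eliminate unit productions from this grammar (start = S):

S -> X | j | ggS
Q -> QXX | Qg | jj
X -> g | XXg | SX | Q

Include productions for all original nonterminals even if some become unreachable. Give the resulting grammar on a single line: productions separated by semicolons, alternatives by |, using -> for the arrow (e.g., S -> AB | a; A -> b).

Unit productions: S->X, X->Q.
Unit pairs (A ⇒* B via units): (S,Q), (S,X), (X,Q).
S: inherits non-unit rules of {Q, S, X} → QXX | Qg | SX | XXg | g | ggS | j | jj.
Q: inherits non-unit rules of {Q} → QXX | Qg | jj.
X: inherits non-unit rules of {Q, X} → QXX | Qg | SX | XXg | g | jj.

S -> g | j | Qg | SX | jj | QXX | XXg | ggS; Q -> Qg | jj | QXX; X -> g | Qg | SX | jj | QXX | XXg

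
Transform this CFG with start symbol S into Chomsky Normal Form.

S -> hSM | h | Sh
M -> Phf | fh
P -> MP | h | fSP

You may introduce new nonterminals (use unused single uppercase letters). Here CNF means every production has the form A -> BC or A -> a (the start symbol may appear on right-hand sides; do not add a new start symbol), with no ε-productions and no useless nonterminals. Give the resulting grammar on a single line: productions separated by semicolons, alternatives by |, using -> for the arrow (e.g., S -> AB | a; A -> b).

No ε-productions.
No unit productions to eliminate.
TERM: introduce B -> f, A -> h and substitute in every rule of length ≥2.
BIN: M -> PAB becomes M -> PC, C -> AB; P -> BSP becomes P -> BD, D -> SP; S -> ASM becomes S -> AE, E -> SM.

S -> h | AE | SA; A -> h; B -> f; C -> AB; D -> SP; E -> SM; M -> BA | PC; P -> h | BD | MP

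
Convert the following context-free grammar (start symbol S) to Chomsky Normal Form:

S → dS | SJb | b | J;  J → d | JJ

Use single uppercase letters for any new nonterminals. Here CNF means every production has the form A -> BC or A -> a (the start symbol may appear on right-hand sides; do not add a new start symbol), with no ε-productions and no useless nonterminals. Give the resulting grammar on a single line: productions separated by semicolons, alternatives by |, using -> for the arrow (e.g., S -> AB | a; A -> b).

S -> b | d | BS | JJ | SC; A -> b; B -> d; C -> JA; J -> d | JJ

No ε-productions.
After unit-elimination: S -> b | d | JJ | dS | SJb; J -> d | JJ.
TERM: introduce A -> b, B -> d and substitute in every rule of length ≥2.
BIN: S -> SJA becomes S -> SC, C -> JA.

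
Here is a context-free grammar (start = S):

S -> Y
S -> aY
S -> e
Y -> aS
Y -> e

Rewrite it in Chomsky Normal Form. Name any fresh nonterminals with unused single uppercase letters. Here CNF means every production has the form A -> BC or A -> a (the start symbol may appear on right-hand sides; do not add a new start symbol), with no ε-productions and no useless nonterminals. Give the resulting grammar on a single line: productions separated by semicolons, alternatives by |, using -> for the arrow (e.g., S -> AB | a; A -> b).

S -> e | AS | AY; A -> a; Y -> e | AS

No ε-productions.
After unit-elimination: S -> e | aS | aY; Y -> e | aS.
TERM: introduce A -> a and substitute in every rule of length ≥2.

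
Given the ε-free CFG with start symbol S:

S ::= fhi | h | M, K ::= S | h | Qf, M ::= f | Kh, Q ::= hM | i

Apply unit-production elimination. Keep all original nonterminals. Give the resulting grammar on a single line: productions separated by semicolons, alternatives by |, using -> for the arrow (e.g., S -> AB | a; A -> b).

S -> f | h | Kh | fhi; K -> f | h | Kh | Qf | fhi; M -> f | Kh; Q -> i | hM

Unit productions: K->S, S->M.
Unit pairs (A ⇒* B via units): (K,M), (K,S), (S,M).
S: inherits non-unit rules of {M, S} → Kh | f | fhi | h.
K: inherits non-unit rules of {K, M, S} → Kh | Qf | f | fhi | h.
M: inherits non-unit rules of {M} → Kh | f.
Q: inherits non-unit rules of {Q} → hM | i.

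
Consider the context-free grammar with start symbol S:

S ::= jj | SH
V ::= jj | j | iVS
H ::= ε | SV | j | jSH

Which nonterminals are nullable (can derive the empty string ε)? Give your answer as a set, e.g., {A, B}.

Directly nullable (have an ε-rule): {H}.
Not nullable: S, V — each has a terminal in every rule's right-hand side or depends on a non-nullable symbol.

{H}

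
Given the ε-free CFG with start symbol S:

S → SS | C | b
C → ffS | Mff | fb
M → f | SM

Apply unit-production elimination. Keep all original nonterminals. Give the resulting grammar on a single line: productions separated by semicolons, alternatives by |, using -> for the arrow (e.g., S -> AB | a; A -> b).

S -> b | SS | fb | Mff | ffS; C -> fb | Mff | ffS; M -> f | SM

Unit productions: S->C.
Unit pairs (A ⇒* B via units): (S,C).
S: inherits non-unit rules of {C, S} → Mff | SS | b | fb | ffS.
C: inherits non-unit rules of {C} → Mff | fb | ffS.
M: inherits non-unit rules of {M} → SM | f.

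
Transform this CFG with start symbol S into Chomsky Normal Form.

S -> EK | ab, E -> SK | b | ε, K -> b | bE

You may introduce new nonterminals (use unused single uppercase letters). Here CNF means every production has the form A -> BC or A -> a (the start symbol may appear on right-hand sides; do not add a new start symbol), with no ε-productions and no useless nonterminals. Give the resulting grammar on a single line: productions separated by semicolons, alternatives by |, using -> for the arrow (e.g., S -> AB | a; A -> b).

Nullable: {E}; after ε-elimination: S -> K | EK | ab; E -> b | SK; K -> b | bE.
After unit-elimination: S -> b | EK | ab | bE; E -> b | SK; K -> b | bE.
TERM: introduce B -> a, A -> b and substitute in every rule of length ≥2.

S -> b | AE | BA | EK; A -> b; B -> a; E -> b | SK; K -> b | AE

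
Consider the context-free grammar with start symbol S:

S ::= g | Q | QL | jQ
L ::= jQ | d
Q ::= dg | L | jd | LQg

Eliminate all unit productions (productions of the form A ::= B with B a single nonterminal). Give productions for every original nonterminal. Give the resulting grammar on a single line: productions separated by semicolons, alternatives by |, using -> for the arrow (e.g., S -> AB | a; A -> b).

S -> d | g | QL | dg | jQ | jd | LQg; L -> d | jQ; Q -> d | dg | jQ | jd | LQg

Unit productions: Q->L, S->Q.
Unit pairs (A ⇒* B via units): (Q,L), (S,L), (S,Q).
S: inherits non-unit rules of {L, Q, S} → LQg | QL | d | dg | g | jQ | jd.
L: inherits non-unit rules of {L} → d | jQ.
Q: inherits non-unit rules of {L, Q} → LQg | d | dg | jQ | jd.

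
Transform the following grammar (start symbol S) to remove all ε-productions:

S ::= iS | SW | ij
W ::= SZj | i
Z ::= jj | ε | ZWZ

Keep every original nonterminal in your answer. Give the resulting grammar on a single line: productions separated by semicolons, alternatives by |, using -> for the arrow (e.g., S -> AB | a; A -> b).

S -> SW | iS | ij; W -> i | Sj | SZj; Z -> W | WZ | ZW | jj | ZWZ

Nullable set: {Z}.
W -> SZj: Z nullable, giving SZj | Sj.
Drop Z -> ε.
Z -> ZWZ: Z, Z nullable, giving W | WZ | ZW | ZWZ.
Unchanged (no nullable symbols): S -> SW; S -> iS; S -> ij; W -> i; Z -> jj.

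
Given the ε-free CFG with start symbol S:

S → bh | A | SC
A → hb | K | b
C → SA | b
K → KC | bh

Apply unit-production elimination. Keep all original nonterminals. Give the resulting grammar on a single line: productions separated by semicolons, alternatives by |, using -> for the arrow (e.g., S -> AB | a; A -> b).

S -> b | KC | SC | bh | hb; A -> b | KC | bh | hb; C -> b | SA; K -> KC | bh

Unit productions: A->K, S->A.
Unit pairs (A ⇒* B via units): (A,K), (S,A), (S,K).
S: inherits non-unit rules of {A, K, S} → KC | SC | b | bh | hb.
A: inherits non-unit rules of {A, K} → KC | b | bh | hb.
C: inherits non-unit rules of {C} → SA | b.
K: inherits non-unit rules of {K} → KC | bh.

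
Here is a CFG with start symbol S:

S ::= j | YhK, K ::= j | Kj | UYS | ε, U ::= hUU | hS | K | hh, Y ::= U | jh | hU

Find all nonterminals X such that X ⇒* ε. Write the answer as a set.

{K, U, Y}

Directly nullable (have an ε-rule): {K}.
U is nullable via U -> K (every symbol on the right is already known nullable).
Y is nullable via Y -> U (every symbol on the right is already known nullable).
Not nullable: S — each has a terminal in every rule's right-hand side or depends on a non-nullable symbol.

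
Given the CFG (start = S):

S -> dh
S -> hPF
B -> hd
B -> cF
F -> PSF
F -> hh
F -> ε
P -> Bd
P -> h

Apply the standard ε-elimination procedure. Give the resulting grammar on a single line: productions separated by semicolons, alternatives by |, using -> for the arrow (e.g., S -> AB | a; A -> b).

Nullable set: {F}.
S -> hPF: F nullable, giving hP | hPF.
B -> cF: F nullable, giving c | cF.
Drop F -> ε.
F -> PSF: F nullable, giving PS | PSF.
Unchanged (no nullable symbols): S -> dh; B -> hd; F -> hh; P -> Bd; P -> h.

S -> dh | hP | hPF; B -> c | cF | hd; F -> PS | hh | PSF; P -> h | Bd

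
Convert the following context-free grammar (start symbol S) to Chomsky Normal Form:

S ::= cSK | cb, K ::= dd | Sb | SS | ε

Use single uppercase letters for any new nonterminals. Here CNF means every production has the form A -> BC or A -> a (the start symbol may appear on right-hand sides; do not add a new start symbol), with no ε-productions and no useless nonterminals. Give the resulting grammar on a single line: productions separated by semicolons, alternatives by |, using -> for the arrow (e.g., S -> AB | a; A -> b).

Nullable: {K}; after ε-elimination: S -> cS | cb | cSK; K -> SS | Sb | dd.
No unit productions to eliminate.
TERM: introduce A -> b, C -> c, B -> d and substitute in every rule of length ≥2.
BIN: S -> CSK becomes S -> CD, D -> SK.

S -> CA | CD | CS; A -> b; B -> d; C -> c; D -> SK; K -> BB | SA | SS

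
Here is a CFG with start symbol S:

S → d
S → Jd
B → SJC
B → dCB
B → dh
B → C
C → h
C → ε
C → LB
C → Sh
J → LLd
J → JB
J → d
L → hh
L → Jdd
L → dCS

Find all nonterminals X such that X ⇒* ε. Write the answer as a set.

{B, C}

Directly nullable (have an ε-rule): {C}.
B is nullable via B -> C (every symbol on the right is already known nullable).
Not nullable: J, L, S — each has a terminal in every rule's right-hand side or depends on a non-nullable symbol.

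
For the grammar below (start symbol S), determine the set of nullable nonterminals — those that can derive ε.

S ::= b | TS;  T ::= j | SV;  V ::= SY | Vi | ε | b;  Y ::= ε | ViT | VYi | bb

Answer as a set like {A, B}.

Directly nullable (have an ε-rule): {V, Y}.
Not nullable: S, T — each has a terminal in every rule's right-hand side or depends on a non-nullable symbol.

{V, Y}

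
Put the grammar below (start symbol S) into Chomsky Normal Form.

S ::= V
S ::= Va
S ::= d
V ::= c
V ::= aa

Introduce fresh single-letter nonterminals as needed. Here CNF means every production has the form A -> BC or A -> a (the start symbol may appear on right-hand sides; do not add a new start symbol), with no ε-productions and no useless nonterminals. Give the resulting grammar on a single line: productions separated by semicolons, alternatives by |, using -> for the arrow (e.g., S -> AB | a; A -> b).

S -> c | d | AA | VA; A -> a; V -> c | AA

No ε-productions.
After unit-elimination: S -> c | d | Va | aa; V -> c | aa.
TERM: introduce A -> a and substitute in every rule of length ≥2.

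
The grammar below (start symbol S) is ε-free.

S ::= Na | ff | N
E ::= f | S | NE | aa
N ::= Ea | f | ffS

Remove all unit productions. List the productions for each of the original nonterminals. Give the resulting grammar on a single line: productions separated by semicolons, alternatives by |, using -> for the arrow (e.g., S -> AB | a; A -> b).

S -> f | Ea | Na | ff | ffS; E -> f | Ea | NE | Na | aa | ff | ffS; N -> f | Ea | ffS

Unit productions: E->S, S->N.
Unit pairs (A ⇒* B via units): (E,N), (E,S), (S,N).
S: inherits non-unit rules of {N, S} → Ea | Na | f | ff | ffS.
E: inherits non-unit rules of {E, N, S} → Ea | NE | Na | aa | f | ff | ffS.
N: inherits non-unit rules of {N} → Ea | f | ffS.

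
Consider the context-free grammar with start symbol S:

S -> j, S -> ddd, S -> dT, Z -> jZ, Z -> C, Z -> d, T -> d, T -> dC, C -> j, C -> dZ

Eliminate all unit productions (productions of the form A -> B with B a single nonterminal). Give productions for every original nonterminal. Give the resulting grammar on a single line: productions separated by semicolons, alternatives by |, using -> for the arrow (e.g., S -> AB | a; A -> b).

S -> j | dT | ddd; C -> j | dZ; T -> d | dC; Z -> d | j | dZ | jZ

Unit productions: Z->C.
Unit pairs (A ⇒* B via units): (Z,C).
S: inherits non-unit rules of {S} → dT | ddd | j.
C: inherits non-unit rules of {C} → dZ | j.
T: inherits non-unit rules of {T} → d | dC.
Z: inherits non-unit rules of {C, Z} → d | dZ | j | jZ.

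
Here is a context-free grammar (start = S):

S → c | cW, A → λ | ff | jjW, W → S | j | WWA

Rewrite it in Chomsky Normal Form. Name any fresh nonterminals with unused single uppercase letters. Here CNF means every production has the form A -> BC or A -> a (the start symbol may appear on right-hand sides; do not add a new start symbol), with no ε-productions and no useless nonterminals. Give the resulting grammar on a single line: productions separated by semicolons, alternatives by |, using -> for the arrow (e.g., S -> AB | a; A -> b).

S -> c | DW; A -> BB | CE; B -> f; C -> j; D -> c; E -> CW; F -> WA; W -> c | j | DW | WF | WW

Nullable: {A}; after ε-elimination: S -> c | cW; A -> ff | jjW; W -> S | j | WW | WWA.
After unit-elimination: S -> c | cW; A -> ff | jjW; W -> c | j | WW | cW | WWA.
TERM: introduce D -> c, B -> f, C -> j and substitute in every rule of length ≥2.
BIN: A -> CCW becomes A -> CE, E -> CW; W -> WWA becomes W -> WF, F -> WA.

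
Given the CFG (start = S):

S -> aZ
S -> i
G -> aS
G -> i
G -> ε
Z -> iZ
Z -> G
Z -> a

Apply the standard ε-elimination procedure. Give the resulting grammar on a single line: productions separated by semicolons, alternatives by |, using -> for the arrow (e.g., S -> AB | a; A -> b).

Nullable set: {G, Z}.
S -> aZ: Z nullable, giving a | aZ.
Drop G -> ε.
Z -> G: G nullable, giving G.
Z -> iZ: Z nullable, giving i | iZ.
Unchanged (no nullable symbols): S -> i; G -> aS; G -> i; Z -> a.

S -> a | i | aZ; G -> i | aS; Z -> G | a | i | iZ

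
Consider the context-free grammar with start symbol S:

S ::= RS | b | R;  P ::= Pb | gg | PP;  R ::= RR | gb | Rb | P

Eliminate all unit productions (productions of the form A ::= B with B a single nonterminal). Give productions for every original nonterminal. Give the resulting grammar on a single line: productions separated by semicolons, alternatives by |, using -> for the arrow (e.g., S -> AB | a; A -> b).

S -> b | PP | Pb | RR | RS | Rb | gb | gg; P -> PP | Pb | gg; R -> PP | Pb | RR | Rb | gb | gg

Unit productions: R->P, S->R.
Unit pairs (A ⇒* B via units): (R,P), (S,P), (S,R).
S: inherits non-unit rules of {P, R, S} → PP | Pb | RR | RS | Rb | b | gb | gg.
P: inherits non-unit rules of {P} → PP | Pb | gg.
R: inherits non-unit rules of {P, R} → PP | Pb | RR | Rb | gb | gg.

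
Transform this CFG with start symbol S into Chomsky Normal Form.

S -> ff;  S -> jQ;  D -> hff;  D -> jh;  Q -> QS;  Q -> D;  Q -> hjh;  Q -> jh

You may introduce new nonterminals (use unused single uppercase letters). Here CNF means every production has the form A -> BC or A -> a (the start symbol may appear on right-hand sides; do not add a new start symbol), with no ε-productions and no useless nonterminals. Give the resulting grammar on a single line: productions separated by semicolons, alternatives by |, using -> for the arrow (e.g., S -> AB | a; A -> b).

No ε-productions.
After unit-elimination: S -> ff | jQ; D -> jh | hff; Q -> QS | jh | hff | hjh.
TERM: introduce B -> f, A -> h, C -> j and substitute in every rule of length ≥2.
BIN: D -> ABB becomes D -> AE, E -> BB; Q -> ABB becomes Q -> AF, F -> BB; Q -> ACA becomes Q -> AG, G -> CA.
Drop unreachable/unproductive: D.

S -> BB | CQ; A -> h; B -> f; C -> j; F -> BB; G -> CA; Q -> AF | AG | CA | QS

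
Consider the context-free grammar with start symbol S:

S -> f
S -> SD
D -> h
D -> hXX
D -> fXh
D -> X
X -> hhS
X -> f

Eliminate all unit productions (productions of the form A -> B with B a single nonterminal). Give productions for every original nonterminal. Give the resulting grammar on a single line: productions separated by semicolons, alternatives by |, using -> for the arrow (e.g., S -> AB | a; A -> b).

S -> f | SD; D -> f | h | fXh | hXX | hhS; X -> f | hhS

Unit productions: D->X.
Unit pairs (A ⇒* B via units): (D,X).
S: inherits non-unit rules of {S} → SD | f.
D: inherits non-unit rules of {D, X} → f | fXh | h | hXX | hhS.
X: inherits non-unit rules of {X} → f | hhS.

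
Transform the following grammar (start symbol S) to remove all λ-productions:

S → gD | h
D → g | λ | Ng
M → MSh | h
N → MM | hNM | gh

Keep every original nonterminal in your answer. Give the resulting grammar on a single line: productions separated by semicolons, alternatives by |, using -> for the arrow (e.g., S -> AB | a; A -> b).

S -> g | h | gD; D -> g | Ng; M -> h | MSh; N -> MM | gh | hNM

Nullable set: {D}.
S -> gD: D nullable, giving g | gD.
Drop D -> λ.
Unchanged (no nullable symbols): S -> h; D -> Ng; D -> g; M -> MSh; M -> h; N -> MM; N -> gh; N -> hNM.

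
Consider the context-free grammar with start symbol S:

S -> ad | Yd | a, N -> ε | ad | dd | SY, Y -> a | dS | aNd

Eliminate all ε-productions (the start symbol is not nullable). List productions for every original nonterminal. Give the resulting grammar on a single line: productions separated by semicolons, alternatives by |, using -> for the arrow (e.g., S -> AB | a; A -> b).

S -> a | Yd | ad; N -> SY | ad | dd; Y -> a | ad | dS | aNd

Nullable set: {N}.
Drop N -> ε.
Y -> aNd: N nullable, giving aNd | ad.
Unchanged (no nullable symbols): S -> Yd; S -> a; S -> ad; N -> SY; N -> ad; N -> dd; Y -> a; Y -> dS.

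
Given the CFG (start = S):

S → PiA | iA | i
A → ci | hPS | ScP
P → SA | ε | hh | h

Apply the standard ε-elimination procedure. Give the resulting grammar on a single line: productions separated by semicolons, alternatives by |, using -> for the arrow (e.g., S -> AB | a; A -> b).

S -> i | iA | PiA; A -> Sc | ci | hS | ScP | hPS; P -> h | SA | hh

Nullable set: {P}.
S -> PiA: P nullable, giving PiA | iA.
A -> ScP: P nullable, giving Sc | ScP.
A -> hPS: P nullable, giving hPS | hS.
Drop P -> ε.
Unchanged (no nullable symbols): S -> i; S -> iA; A -> ci; P -> SA; P -> h; P -> hh.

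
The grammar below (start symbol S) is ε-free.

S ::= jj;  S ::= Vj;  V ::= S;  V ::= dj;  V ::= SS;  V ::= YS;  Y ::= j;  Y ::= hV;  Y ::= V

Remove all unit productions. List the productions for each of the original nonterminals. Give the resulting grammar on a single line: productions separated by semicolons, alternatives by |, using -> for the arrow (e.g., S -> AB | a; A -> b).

S -> Vj | jj; V -> SS | Vj | YS | dj | jj; Y -> j | SS | Vj | YS | dj | hV | jj

Unit productions: V->S, Y->V.
Unit pairs (A ⇒* B via units): (V,S), (Y,S), (Y,V).
S: inherits non-unit rules of {S} → Vj | jj.
V: inherits non-unit rules of {S, V} → SS | Vj | YS | dj | jj.
Y: inherits non-unit rules of {S, V, Y} → SS | Vj | YS | dj | hV | j | jj.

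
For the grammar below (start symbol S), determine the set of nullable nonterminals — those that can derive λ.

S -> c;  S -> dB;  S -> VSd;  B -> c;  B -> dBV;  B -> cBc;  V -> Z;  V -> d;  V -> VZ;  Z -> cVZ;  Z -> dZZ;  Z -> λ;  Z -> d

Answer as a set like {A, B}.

Directly nullable (have an ε-rule): {Z}.
V is nullable via V -> Z (every symbol on the right is already known nullable).
Not nullable: B, S — each has a terminal in every rule's right-hand side or depends on a non-nullable symbol.

{V, Z}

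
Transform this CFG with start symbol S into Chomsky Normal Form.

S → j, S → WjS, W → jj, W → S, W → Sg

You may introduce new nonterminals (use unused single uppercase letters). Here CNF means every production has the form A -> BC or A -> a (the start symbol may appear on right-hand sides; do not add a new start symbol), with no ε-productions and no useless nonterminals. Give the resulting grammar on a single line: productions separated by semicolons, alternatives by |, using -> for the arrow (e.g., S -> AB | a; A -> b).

S -> j | WC; A -> j; B -> g; C -> AS; D -> AS; W -> j | AA | SB | WD

No ε-productions.
After unit-elimination: S -> j | WjS; W -> j | Sg | jj | WjS.
TERM: introduce B -> g, A -> j and substitute in every rule of length ≥2.
BIN: S -> WAS becomes S -> WC, C -> AS; W -> WAS becomes W -> WD, D -> AS.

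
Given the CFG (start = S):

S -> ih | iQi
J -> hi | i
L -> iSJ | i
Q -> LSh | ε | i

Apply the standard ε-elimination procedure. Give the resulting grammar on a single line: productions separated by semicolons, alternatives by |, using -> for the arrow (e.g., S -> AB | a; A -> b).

Nullable set: {Q}.
S -> iQi: Q nullable, giving iQi | ii.
Drop Q -> ε.
Unchanged (no nullable symbols): S -> ih; J -> hi; J -> i; L -> i; L -> iSJ; Q -> LSh; Q -> i.

S -> ih | ii | iQi; J -> i | hi; L -> i | iSJ; Q -> i | LSh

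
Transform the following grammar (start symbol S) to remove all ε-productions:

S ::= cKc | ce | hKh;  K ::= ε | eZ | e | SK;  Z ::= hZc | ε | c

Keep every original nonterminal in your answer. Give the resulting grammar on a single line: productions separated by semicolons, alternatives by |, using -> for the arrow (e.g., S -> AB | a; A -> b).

Nullable set: {K, Z}.
S -> cKc: K nullable, giving cKc | cc.
S -> hKh: K nullable, giving hKh | hh.
Drop K -> ε.
K -> SK: K nullable, giving S | SK.
K -> eZ: Z nullable, giving e | eZ.
Drop Z -> ε.
Z -> hZc: Z nullable, giving hZc | hc.
Unchanged (no nullable symbols): S -> ce; K -> e; Z -> c.

S -> cc | ce | hh | cKc | hKh; K -> S | e | SK | eZ; Z -> c | hc | hZc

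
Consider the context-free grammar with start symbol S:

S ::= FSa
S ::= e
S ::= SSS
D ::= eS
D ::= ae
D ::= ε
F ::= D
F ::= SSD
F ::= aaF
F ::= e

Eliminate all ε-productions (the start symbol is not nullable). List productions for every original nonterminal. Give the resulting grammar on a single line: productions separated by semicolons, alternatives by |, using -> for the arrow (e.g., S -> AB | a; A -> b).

S -> e | Sa | FSa | SSS; D -> ae | eS; F -> D | e | SS | aa | SSD | aaF

Nullable set: {D, F}.
S -> FSa: F nullable, giving FSa | Sa.
Drop D -> ε.
F -> D: D nullable, giving D.
F -> SSD: D nullable, giving SS | SSD.
F -> aaF: F nullable, giving aa | aaF.
Unchanged (no nullable symbols): S -> SSS; S -> e; D -> ae; D -> eS; F -> e.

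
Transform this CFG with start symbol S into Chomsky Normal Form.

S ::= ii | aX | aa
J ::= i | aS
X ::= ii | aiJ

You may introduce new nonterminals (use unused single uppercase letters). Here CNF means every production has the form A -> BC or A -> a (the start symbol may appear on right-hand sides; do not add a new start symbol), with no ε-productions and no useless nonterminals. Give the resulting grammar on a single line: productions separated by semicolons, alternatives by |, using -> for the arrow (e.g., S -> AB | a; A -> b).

S -> AA | AX | BB; A -> a; B -> i; C -> BJ; J -> i | AS; X -> AC | BB

No ε-productions.
No unit productions to eliminate.
TERM: introduce A -> a, B -> i and substitute in every rule of length ≥2.
BIN: X -> ABJ becomes X -> AC, C -> BJ.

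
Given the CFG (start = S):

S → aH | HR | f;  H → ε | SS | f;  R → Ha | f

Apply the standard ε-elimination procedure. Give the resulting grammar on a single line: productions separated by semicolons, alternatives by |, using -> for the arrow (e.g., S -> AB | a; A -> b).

S -> R | a | f | HR | aH; H -> f | SS; R -> a | f | Ha

Nullable set: {H}.
S -> HR: H nullable, giving HR | R.
S -> aH: H nullable, giving a | aH.
Drop H -> ε.
R -> Ha: H nullable, giving Ha | a.
Unchanged (no nullable symbols): S -> f; H -> SS; H -> f; R -> f.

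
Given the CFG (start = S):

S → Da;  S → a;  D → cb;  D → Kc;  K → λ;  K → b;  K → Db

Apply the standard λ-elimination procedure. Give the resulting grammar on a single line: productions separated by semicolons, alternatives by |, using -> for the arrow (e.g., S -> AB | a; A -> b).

Nullable set: {K}.
D -> Kc: K nullable, giving Kc | c.
Drop K -> λ.
Unchanged (no nullable symbols): S -> Da; S -> a; D -> cb; K -> Db; K -> b.

S -> a | Da; D -> c | Kc | cb; K -> b | Db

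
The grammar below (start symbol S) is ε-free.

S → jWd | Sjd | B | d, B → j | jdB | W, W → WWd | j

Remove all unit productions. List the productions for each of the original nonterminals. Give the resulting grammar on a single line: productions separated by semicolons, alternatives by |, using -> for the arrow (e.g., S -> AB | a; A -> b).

S -> d | j | Sjd | WWd | jWd | jdB; B -> j | WWd | jdB; W -> j | WWd

Unit productions: B->W, S->B.
Unit pairs (A ⇒* B via units): (B,W), (S,B), (S,W).
S: inherits non-unit rules of {B, S, W} → Sjd | WWd | d | j | jWd | jdB.
B: inherits non-unit rules of {B, W} → WWd | j | jdB.
W: inherits non-unit rules of {W} → WWd | j.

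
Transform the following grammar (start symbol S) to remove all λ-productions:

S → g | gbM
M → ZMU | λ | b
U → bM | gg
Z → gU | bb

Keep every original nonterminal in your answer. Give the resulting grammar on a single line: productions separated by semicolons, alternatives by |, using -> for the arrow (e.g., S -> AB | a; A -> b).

Nullable set: {M}.
S -> gbM: M nullable, giving gb | gbM.
Drop M -> λ.
M -> ZMU: M nullable, giving ZMU | ZU.
U -> bM: M nullable, giving b | bM.
Unchanged (no nullable symbols): S -> g; M -> b; U -> gg; Z -> bb; Z -> gU.

S -> g | gb | gbM; M -> b | ZU | ZMU; U -> b | bM | gg; Z -> bb | gU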